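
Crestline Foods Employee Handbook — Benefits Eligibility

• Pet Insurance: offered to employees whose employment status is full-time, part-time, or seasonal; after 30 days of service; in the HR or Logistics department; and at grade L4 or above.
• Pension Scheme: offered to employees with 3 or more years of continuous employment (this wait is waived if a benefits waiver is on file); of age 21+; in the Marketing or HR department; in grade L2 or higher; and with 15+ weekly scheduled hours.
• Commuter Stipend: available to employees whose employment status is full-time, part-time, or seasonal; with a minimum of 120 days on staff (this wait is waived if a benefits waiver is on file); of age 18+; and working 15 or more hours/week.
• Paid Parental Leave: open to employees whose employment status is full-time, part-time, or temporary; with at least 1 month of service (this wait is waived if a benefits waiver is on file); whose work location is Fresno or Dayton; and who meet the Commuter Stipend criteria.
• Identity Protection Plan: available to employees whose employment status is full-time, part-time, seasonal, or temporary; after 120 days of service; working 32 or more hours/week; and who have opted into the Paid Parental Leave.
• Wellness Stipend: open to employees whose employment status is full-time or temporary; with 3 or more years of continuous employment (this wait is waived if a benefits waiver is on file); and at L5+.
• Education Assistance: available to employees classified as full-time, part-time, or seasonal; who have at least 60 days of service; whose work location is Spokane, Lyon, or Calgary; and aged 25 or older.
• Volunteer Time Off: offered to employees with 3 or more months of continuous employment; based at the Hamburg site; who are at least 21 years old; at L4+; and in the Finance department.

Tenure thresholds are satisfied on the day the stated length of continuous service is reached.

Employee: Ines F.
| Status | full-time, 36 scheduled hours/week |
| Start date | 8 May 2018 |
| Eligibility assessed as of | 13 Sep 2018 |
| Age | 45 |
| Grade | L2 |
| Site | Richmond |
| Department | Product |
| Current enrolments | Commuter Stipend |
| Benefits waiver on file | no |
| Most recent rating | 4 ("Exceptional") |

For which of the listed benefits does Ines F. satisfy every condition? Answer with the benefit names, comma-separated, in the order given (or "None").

Commuter Stipend

Service from 8 May 2018 to 13 Sep 2018: 128 days.
Pet Insurance — status full-time ✓; service 128 days ≥ 30 days ✓; dept Product ✗ → not eligible.
Pension Scheme — no waiver, service 128 days < 3 years (≈1095 days) ✗ → not eligible.
Commuter Stipend — status full-time ✓; no waiver, service 128 days ≥ 120 days ✓; age 45 ≥ 18 ✓; 36 hrs/wk ≥ 15 ✓ → eligible.
Paid Parental Leave — status full-time ✓; no waiver, service 128 days ≥ 1 month (≈30 days) ✓; site Richmond ✗ (not Fresno or Dayton) → not eligible.
Identity Protection Plan — status full-time ✓; service 128 days ≥ 120 days ✓; 36 hrs/wk ≥ 32 ✓; not enrolled in Paid Parental Leave ✗ → not eligible.
Wellness Stipend — status full-time ✓; no waiver, service 128 days < 3 years (≈1095 days) ✗ → not eligible.
Education Assistance — status full-time ✓; service 128 days ≥ 60 days ✓; site Richmond ✗ (not Spokane, Lyon, or Calgary) → not eligible.
Volunteer Time Off — service 128 days ≥ 3 months (≈90 days) ✓; site Richmond ✗ (not Hamburg) → not eligible.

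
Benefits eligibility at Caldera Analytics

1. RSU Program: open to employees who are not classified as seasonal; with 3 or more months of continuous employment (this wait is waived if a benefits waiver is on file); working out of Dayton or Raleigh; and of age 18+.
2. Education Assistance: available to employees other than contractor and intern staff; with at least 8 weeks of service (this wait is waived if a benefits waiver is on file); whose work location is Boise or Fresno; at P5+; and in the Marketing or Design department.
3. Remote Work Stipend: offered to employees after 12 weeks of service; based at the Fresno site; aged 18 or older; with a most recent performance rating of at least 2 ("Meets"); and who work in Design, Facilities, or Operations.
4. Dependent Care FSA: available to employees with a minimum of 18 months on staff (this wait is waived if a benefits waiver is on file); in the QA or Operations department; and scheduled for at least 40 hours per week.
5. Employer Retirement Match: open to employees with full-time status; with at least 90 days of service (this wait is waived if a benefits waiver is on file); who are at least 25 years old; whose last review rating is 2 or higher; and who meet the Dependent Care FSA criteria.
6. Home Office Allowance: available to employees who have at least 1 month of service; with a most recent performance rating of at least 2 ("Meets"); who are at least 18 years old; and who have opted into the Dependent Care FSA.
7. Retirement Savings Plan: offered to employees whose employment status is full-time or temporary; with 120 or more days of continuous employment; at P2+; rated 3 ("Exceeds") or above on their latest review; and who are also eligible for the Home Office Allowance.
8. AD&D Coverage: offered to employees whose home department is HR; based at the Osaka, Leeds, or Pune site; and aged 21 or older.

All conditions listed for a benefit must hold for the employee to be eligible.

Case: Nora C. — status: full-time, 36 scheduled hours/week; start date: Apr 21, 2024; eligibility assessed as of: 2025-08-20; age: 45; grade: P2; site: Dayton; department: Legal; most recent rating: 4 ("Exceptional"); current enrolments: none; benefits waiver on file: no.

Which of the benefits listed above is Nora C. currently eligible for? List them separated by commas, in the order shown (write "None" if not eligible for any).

RSU Program

Service from Apr 21, 2024 to 2025-08-20: 486 days.
RSU Program — status full-time ✓ (not excluded); no waiver, service 486 days ≥ 3 months (≈90 days) ✓; site Dayton ✓; age 45 ≥ 18 ✓ → eligible.
Education Assistance — status full-time ✓ (not excluded); no waiver, service 486 days ≥ 8 weeks (≈56 days) ✓; site Dayton ✗ (not Boise or Fresno) → not eligible.
Remote Work Stipend — service 486 days ≥ 12 weeks (≈84 days) ✓; site Dayton ✗ (not Fresno) → not eligible.
Dependent Care FSA — no waiver, service 486 days < 18 months (≈540 days) ✗ → not eligible.
Employer Retirement Match — status full-time ✓; no waiver, service 486 days ≥ 90 days ✓; age 45 ≥ 25 ✓; rating 4 ≥ 2 ✓; not eligible for Dependent Care FSA ✗ → not eligible.
Home Office Allowance — service 486 days ≥ 1 month (≈30 days) ✓; rating 4 ≥ 2 ✓; age 45 ≥ 18 ✓; not enrolled in Dependent Care FSA ✗ → not eligible.
Retirement Savings Plan — status full-time ✓; service 486 days ≥ 120 days ✓; grade P2 ≥ P2 ✓; rating 4 ≥ 3 ✓; not eligible for Home Office Allowance ✗ → not eligible.
AD&D Coverage — dept Legal ✗ → not eligible.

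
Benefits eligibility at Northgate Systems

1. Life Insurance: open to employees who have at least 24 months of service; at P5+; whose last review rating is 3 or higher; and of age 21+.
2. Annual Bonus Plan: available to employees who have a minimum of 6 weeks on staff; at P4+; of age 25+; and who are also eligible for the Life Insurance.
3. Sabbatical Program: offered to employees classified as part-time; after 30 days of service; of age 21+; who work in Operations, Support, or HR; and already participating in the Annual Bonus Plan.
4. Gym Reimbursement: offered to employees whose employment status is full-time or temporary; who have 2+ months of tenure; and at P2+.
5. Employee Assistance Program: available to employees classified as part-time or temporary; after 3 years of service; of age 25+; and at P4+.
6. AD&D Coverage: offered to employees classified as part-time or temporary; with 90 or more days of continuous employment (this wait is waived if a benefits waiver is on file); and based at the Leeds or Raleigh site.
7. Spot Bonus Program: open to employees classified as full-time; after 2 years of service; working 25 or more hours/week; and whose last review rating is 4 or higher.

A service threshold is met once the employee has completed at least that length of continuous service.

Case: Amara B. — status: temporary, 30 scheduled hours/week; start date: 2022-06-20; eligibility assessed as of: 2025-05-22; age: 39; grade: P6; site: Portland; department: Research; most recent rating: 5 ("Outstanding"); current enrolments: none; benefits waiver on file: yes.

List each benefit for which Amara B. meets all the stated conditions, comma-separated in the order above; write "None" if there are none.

Service from 2022-06-20 to 2025-05-22: 1067 days.
Life Insurance — service 1067 days ≥ 24 months (≈720 days) ✓; grade P6 ≥ P5 ✓; rating 5 ≥ 3 ✓; age 39 ≥ 21 ✓ → eligible.
Annual Bonus Plan — service 1067 days ≥ 6 weeks (≈42 days) ✓; grade P6 ≥ P4 ✓; age 39 ≥ 25 ✓; eligible for Life Insurance ✓ → eligible.
Sabbatical Program — status temporary ✗ (requires part-time) → not eligible.
Gym Reimbursement — status temporary ✓; service 1067 days ≥ 2 months (≈60 days) ✓; grade P6 ≥ P2 ✓ → eligible.
Employee Assistance Program — status temporary ✓; service 1067 days < 3 years (≈1095 days) ✗ → not eligible.
AD&D Coverage — status temporary ✓; benefits waiver on file ✓; site Portland ✗ (not Leeds or Raleigh) → not eligible.
Spot Bonus Program — status temporary ✗ (requires full-time) → not eligible.

Life Insurance, Annual Bonus Plan, Gym Reimbursement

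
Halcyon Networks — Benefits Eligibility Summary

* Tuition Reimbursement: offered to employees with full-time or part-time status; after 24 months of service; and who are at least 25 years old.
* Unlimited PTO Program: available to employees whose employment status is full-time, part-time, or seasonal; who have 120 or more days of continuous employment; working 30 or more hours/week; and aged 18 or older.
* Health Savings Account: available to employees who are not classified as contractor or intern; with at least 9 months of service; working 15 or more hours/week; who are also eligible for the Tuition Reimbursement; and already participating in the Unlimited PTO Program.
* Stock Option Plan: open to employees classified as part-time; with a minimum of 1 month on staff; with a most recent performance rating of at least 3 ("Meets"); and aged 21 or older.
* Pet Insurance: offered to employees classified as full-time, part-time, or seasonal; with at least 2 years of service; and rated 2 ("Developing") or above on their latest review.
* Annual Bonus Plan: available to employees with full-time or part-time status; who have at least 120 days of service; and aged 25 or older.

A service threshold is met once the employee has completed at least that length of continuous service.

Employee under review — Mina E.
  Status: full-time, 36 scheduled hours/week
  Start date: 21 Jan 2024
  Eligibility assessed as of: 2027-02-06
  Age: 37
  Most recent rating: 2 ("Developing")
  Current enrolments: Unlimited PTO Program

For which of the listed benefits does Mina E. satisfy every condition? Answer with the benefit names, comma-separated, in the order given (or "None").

Service from 21 Jan 2024 to 2027-02-06: 1112 days.
Tuition Reimbursement — status full-time ✓; service 1112 days ≥ 24 months (≈720 days) ✓; age 37 ≥ 25 ✓ → eligible.
Unlimited PTO Program — status full-time ✓; service 1112 days ≥ 120 days ✓; 36 hrs/wk ≥ 30 ✓; age 37 ≥ 18 ✓ → eligible.
Health Savings Account — status full-time ✓ (not excluded); service 1112 days ≥ 9 months (≈270 days) ✓; 36 hrs/wk ≥ 15 ✓; eligible for Tuition Reimbursement ✓; enrolled in Unlimited PTO Program ✓ → eligible.
Stock Option Plan — status full-time ✗ (requires part-time) → not eligible.
Pet Insurance — status full-time ✓; service 1112 days ≥ 2 years (≈730 days) ✓; rating 2 ≥ 2 ✓ → eligible.
Annual Bonus Plan — status full-time ✓; service 1112 days ≥ 120 days ✓; age 37 ≥ 25 ✓ → eligible.

Tuition Reimbursement, Unlimited PTO Program, Health Savings Account, Pet Insurance, Annual Bonus Plan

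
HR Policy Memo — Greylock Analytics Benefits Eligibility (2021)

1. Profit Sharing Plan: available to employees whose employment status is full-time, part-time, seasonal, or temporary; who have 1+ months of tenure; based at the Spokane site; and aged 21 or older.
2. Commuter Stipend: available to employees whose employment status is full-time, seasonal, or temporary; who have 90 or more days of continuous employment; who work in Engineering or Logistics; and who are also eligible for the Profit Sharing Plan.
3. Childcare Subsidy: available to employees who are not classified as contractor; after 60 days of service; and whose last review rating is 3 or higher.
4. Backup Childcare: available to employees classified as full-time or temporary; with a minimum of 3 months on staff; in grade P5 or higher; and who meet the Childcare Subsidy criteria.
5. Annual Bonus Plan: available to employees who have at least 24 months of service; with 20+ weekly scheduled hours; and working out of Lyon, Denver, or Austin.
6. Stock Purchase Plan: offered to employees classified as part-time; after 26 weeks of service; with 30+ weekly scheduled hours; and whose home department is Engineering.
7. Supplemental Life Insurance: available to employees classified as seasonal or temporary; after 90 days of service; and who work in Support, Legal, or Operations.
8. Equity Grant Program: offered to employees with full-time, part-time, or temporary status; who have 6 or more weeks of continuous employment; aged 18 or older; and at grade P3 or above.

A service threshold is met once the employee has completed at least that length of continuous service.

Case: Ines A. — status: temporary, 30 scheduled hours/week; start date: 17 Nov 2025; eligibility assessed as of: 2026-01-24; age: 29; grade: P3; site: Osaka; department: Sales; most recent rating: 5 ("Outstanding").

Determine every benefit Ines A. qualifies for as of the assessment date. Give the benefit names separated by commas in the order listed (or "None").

Childcare Subsidy, Equity Grant Program

Service from 17 Nov 2025 to 2026-01-24: 68 days.
Profit Sharing Plan — status temporary ✓; service 68 days ≥ 1 month (≈30 days) ✓; site Osaka ✗ (not Spokane) → not eligible.
Commuter Stipend — status temporary ✓; service 68 days < 90 days ✗ → not eligible.
Childcare Subsidy — status temporary ✓ (not excluded); service 68 days ≥ 60 days ✓; rating 5 ≥ 3 ✓ → eligible.
Backup Childcare — status temporary ✓; service 68 days < 3 months (≈90 days) ✗ → not eligible.
Annual Bonus Plan — service 68 days < 24 months (≈720 days) ✗ → not eligible.
Stock Purchase Plan — status temporary ✗ (requires part-time) → not eligible.
Supplemental Life Insurance — status temporary ✓; service 68 days < 90 days ✗ → not eligible.
Equity Grant Program — status temporary ✓; service 68 days ≥ 6 weeks (≈42 days) ✓; age 29 ≥ 18 ✓; grade P3 ≥ P3 ✓ → eligible.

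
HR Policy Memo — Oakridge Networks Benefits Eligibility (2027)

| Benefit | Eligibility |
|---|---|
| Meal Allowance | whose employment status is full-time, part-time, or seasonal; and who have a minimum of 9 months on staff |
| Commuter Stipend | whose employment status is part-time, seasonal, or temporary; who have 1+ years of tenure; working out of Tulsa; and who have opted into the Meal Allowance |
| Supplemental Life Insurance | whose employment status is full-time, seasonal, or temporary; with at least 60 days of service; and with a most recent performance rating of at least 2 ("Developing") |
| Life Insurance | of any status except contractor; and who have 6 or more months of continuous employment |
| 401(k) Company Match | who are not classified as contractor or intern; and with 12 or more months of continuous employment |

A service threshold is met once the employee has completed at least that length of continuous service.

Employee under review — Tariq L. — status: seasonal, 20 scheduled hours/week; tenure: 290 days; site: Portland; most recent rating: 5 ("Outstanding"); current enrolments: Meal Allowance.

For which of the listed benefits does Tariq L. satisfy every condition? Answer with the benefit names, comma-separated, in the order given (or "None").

Meal Allowance — status seasonal ✓; service 290 days ≥ 9 months (≈270 days) ✓ → eligible.
Commuter Stipend — status seasonal ✓; service 290 days < 1 year (≈365 days) ✗ → not eligible.
Supplemental Life Insurance — status seasonal ✓; service 290 days ≥ 60 days ✓; rating 5 ≥ 2 ✓ → eligible.
Life Insurance — status seasonal ✓ (not excluded); service 290 days ≥ 6 months (≈180 days) ✓ → eligible.
401(k) Company Match — status seasonal ✓ (not excluded); service 290 days < 12 months (≈360 days) ✗ → not eligible.

Meal Allowance, Supplemental Life Insurance, Life Insurance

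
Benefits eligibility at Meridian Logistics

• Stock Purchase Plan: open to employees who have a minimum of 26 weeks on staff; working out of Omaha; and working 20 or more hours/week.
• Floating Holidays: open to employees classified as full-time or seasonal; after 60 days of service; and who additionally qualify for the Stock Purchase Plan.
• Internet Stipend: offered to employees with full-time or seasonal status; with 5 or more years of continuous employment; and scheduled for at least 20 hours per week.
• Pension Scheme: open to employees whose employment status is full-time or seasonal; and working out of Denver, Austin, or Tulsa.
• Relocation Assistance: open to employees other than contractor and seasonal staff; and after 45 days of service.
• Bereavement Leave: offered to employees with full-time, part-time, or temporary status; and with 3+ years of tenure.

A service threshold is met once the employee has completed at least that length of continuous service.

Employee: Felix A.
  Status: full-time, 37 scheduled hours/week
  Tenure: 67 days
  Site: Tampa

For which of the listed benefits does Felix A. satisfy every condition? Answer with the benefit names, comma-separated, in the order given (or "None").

Relocation Assistance

Stock Purchase Plan — service 67 days < 26 weeks (≈182 days) ✗ → not eligible.
Floating Holidays — status full-time ✓; service 67 days ≥ 60 days ✓; not eligible for Stock Purchase Plan ✗ → not eligible.
Internet Stipend — status full-time ✓; service 67 days < 5 years (≈1825 days) ✗ → not eligible.
Pension Scheme — status full-time ✓; site Tampa ✗ (not Denver, Austin, or Tulsa) → not eligible.
Relocation Assistance — status full-time ✓ (not excluded); service 67 days ≥ 45 days ✓ → eligible.
Bereavement Leave — status full-time ✓; service 67 days < 3 years (≈1095 days) ✗ → not eligible.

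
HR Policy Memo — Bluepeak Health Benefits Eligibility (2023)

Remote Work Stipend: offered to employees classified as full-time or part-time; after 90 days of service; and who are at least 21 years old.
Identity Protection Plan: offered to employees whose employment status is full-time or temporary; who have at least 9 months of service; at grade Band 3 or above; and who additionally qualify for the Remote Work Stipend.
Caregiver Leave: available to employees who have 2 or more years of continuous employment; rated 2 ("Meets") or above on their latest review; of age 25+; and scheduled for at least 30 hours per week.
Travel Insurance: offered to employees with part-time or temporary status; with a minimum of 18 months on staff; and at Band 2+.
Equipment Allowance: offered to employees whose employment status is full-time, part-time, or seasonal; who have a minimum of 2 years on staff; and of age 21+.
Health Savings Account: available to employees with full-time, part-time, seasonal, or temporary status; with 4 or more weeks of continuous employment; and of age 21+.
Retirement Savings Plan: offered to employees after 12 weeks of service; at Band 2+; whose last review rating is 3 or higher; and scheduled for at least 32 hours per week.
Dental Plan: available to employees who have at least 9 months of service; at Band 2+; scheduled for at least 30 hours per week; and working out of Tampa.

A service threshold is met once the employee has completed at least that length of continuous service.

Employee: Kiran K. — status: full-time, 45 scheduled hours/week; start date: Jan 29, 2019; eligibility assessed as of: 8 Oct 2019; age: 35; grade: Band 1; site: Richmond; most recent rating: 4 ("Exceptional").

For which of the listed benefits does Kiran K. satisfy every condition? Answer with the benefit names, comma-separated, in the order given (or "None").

Service from Jan 29, 2019 to 8 Oct 2019: 252 days.
Remote Work Stipend — status full-time ✓; service 252 days ≥ 90 days ✓; age 35 ≥ 21 ✓ → eligible.
Identity Protection Plan — status full-time ✓; service 252 days < 9 months (≈270 days) ✗ → not eligible.
Caregiver Leave — service 252 days < 2 years (≈730 days) ✗ → not eligible.
Travel Insurance — status full-time ✗ (requires part-time or temporary) → not eligible.
Equipment Allowance — status full-time ✓; service 252 days < 2 years (≈730 days) ✗ → not eligible.
Health Savings Account — status full-time ✓; service 252 days ≥ 4 weeks (≈28 days) ✓; age 35 ≥ 21 ✓ → eligible.
Retirement Savings Plan — service 252 days ≥ 12 weeks (≈84 days) ✓; grade Band 1 < Band 2 ✗ → not eligible.
Dental Plan — service 252 days < 9 months (≈270 days) ✗ → not eligible.

Remote Work Stipend, Health Savings Account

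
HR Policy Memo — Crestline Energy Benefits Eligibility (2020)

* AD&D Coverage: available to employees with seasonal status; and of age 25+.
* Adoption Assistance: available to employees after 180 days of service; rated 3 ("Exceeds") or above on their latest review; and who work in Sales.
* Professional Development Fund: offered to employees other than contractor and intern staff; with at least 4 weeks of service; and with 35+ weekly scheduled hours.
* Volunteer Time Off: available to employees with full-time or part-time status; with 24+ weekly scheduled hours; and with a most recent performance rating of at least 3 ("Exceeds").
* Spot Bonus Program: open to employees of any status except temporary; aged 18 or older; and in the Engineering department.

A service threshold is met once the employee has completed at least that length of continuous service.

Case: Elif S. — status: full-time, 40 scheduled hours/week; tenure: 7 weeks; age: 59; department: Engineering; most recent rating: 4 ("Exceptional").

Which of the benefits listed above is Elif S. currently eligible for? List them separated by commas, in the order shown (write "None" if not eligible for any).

Professional Development Fund, Volunteer Time Off, Spot Bonus Program

AD&D Coverage — status full-time ✗ (requires seasonal) → not eligible.
Adoption Assistance — service 7 weeks < 180 days ✗ → not eligible.
Professional Development Fund — status full-time ✓ (not excluded); service 7 weeks ≥ 4 weeks ✓; 40 hrs/wk ≥ 35 ✓ → eligible.
Volunteer Time Off — status full-time ✓; 40 hrs/wk ≥ 24 ✓; rating 4 ≥ 3 ✓ → eligible.
Spot Bonus Program — status full-time ✓ (not excluded); age 59 ≥ 18 ✓; dept Engineering ✓ → eligible.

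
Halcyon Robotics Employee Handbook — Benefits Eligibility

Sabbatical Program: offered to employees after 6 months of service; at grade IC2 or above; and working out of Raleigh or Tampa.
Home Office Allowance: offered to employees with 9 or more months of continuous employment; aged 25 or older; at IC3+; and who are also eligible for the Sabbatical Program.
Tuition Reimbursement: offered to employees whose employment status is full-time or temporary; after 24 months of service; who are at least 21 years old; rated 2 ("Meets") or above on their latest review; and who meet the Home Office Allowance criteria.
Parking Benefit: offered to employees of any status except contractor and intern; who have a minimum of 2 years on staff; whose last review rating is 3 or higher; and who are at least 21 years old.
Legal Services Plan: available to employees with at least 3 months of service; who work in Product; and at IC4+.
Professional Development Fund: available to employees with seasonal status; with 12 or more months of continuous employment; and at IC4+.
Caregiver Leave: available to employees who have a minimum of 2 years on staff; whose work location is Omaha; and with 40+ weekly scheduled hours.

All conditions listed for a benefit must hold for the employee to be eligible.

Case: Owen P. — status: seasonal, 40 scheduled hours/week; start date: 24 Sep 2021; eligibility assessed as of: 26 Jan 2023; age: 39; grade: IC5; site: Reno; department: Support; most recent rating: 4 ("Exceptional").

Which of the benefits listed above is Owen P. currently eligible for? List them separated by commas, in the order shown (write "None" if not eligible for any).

Service from 24 Sep 2021 to 26 Jan 2023: 489 days.
Sabbatical Program — service 489 days ≥ 6 months (≈180 days) ✓; grade IC5 ≥ IC2 ✓; site Reno ✗ (not Raleigh or Tampa) → not eligible.
Home Office Allowance — service 489 days ≥ 9 months (≈270 days) ✓; age 39 ≥ 25 ✓; grade IC5 ≥ IC3 ✓; not eligible for Sabbatical Program ✗ → not eligible.
Tuition Reimbursement — status seasonal ✗ (requires full-time or temporary) → not eligible.
Parking Benefit — status seasonal ✓ (not excluded); service 489 days < 2 years (≈730 days) ✗ → not eligible.
Legal Services Plan — service 489 days ≥ 3 months (≈90 days) ✓; dept Support ✗ → not eligible.
Professional Development Fund — status seasonal ✓; service 489 days ≥ 12 months (≈360 days) ✓; grade IC5 ≥ IC4 ✓ → eligible.
Caregiver Leave — service 489 days < 2 years (≈730 days) ✗ → not eligible.

Professional Development Fund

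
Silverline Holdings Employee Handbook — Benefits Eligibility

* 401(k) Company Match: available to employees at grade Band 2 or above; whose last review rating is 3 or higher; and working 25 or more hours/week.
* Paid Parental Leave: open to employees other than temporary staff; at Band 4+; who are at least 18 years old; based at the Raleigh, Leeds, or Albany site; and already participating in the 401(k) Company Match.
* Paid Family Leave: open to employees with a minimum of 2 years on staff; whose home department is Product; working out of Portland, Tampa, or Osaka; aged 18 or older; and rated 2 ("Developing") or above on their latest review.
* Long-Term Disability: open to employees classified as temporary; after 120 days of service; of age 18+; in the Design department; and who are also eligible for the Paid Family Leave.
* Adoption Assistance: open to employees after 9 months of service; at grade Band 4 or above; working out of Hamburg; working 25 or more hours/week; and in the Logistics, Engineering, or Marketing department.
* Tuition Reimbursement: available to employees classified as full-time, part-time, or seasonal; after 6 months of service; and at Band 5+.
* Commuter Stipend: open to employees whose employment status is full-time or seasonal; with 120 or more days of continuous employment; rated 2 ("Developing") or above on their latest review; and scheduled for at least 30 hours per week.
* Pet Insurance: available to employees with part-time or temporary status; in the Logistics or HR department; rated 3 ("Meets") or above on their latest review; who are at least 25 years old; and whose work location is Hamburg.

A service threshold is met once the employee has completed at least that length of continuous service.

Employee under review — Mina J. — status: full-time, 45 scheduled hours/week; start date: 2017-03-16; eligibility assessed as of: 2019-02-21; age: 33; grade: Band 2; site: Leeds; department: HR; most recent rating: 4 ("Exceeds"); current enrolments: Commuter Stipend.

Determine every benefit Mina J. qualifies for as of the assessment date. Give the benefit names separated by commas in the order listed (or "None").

Service from 2017-03-16 to 2019-02-21: 707 days.
401(k) Company Match — grade Band 2 ≥ Band 2 ✓; rating 4 ≥ 3 ✓; 45 hrs/wk ≥ 25 ✓ → eligible.
Paid Parental Leave — status full-time ✓ (not excluded); grade Band 2 < Band 4 ✗ → not eligible.
Paid Family Leave — service 707 days < 2 years (≈730 days) ✗ → not eligible.
Long-Term Disability — status full-time ✗ (requires temporary) → not eligible.
Adoption Assistance — service 707 days ≥ 9 months (≈270 days) ✓; grade Band 2 < Band 4 ✗ → not eligible.
Tuition Reimbursement — status full-time ✓; service 707 days ≥ 6 months (≈180 days) ✓; grade Band 2 < Band 5 ✗ → not eligible.
Commuter Stipend — status full-time ✓; service 707 days ≥ 120 days ✓; rating 4 ≥ 2 ✓; 45 hrs/wk ≥ 30 ✓ → eligible.
Pet Insurance — status full-time ✗ (requires part-time or temporary) → not eligible.

401(k) Company Match, Commuter Stipend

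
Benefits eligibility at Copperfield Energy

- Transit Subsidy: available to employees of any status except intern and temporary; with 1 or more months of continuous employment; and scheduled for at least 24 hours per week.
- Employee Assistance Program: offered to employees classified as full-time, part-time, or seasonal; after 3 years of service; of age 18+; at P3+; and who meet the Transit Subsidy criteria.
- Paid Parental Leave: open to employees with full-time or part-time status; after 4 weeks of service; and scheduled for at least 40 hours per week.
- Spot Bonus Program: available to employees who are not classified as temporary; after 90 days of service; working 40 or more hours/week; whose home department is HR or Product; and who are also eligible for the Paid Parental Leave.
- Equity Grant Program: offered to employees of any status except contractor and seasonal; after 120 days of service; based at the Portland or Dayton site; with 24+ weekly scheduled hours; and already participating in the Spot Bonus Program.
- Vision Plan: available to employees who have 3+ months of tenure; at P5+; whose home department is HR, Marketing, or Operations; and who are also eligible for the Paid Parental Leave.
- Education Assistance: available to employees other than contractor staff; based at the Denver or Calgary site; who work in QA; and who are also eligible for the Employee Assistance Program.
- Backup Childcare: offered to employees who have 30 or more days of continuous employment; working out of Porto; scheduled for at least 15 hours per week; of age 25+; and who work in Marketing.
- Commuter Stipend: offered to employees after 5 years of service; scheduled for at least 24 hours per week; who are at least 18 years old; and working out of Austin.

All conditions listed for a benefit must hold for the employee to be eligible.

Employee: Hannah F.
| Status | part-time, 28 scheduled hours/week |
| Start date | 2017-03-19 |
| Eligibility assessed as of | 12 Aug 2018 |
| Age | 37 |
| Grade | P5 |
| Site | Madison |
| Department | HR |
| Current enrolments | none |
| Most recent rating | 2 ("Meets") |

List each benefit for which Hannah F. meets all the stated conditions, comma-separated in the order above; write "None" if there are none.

Service from 2017-03-19 to 12 Aug 2018: 511 days.
Transit Subsidy — status part-time ✓ (not excluded); service 511 days ≥ 1 month (≈30 days) ✓; 28 hrs/wk ≥ 24 ✓ → eligible.
Employee Assistance Program — status part-time ✓; service 511 days < 3 years (≈1095 days) ✗ → not eligible.
Paid Parental Leave — status part-time ✓; service 511 days ≥ 4 weeks (≈28 days) ✓; 28 hrs/wk < 40 ✗ → not eligible.
Spot Bonus Program — status part-time ✓ (not excluded); service 511 days ≥ 90 days ✓; 28 hrs/wk < 40 ✗ → not eligible.
Equity Grant Program — status part-time ✓ (not excluded); service 511 days ≥ 120 days ✓; site Madison ✗ (not Portland or Dayton) → not eligible.
Vision Plan — service 511 days ≥ 3 months (≈90 days) ✓; grade P5 ≥ P5 ✓; dept HR ✓; not eligible for Paid Parental Leave ✗ → not eligible.
Education Assistance — status part-time ✓ (not excluded); site Madison ✗ (not Denver or Calgary) → not eligible.
Backup Childcare — service 511 days ≥ 30 days ✓; site Madison ✗ (not Porto) → not eligible.
Commuter Stipend — service 511 days < 5 years (≈1825 days) ✗ → not eligible.

Transit Subsidy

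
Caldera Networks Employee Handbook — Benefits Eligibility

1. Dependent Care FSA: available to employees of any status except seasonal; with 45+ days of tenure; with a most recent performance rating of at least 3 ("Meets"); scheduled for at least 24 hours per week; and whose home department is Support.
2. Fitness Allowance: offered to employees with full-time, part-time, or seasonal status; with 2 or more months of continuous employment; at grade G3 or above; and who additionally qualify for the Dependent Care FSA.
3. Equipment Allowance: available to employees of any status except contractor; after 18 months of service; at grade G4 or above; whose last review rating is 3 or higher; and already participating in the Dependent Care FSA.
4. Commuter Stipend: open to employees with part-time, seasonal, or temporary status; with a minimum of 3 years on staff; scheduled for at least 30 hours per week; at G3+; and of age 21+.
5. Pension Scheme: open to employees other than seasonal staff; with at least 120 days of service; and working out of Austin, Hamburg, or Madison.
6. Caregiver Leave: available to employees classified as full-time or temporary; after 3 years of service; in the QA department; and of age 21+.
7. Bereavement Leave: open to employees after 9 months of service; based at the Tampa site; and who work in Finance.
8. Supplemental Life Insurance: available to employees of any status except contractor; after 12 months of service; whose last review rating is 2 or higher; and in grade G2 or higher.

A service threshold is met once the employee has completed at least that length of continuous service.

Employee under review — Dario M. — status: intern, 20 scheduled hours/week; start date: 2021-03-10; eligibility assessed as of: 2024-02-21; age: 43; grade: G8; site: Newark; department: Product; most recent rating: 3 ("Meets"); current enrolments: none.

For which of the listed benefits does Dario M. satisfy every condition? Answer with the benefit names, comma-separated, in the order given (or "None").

Service from 2021-03-10 to 2024-02-21: 1078 days.
Dependent Care FSA — status intern ✓ (not excluded); service 1078 days ≥ 45 days ✓; rating 3 ≥ 3 ✓; 20 hrs/wk < 24 ✗ → not eligible.
Fitness Allowance — status intern ✗ (requires full-time, part-time, or seasonal) → not eligible.
Equipment Allowance — status intern ✓ (not excluded); service 1078 days ≥ 18 months (≈540 days) ✓; grade G8 ≥ G4 ✓; rating 3 ≥ 3 ✓; not enrolled in Dependent Care FSA ✗ → not eligible.
Commuter Stipend — status intern ✗ (requires part-time, seasonal, or temporary) → not eligible.
Pension Scheme — status intern ✓ (not excluded); service 1078 days ≥ 120 days ✓; site Newark ✗ (not Austin, Hamburg, or Madison) → not eligible.
Caregiver Leave — status intern ✗ (requires full-time or temporary) → not eligible.
Bereavement Leave — service 1078 days ≥ 9 months (≈270 days) ✓; site Newark ✗ (not Tampa) → not eligible.
Supplemental Life Insurance — status intern ✓ (not excluded); service 1078 days ≥ 12 months (≈360 days) ✓; rating 3 ≥ 2 ✓; grade G8 ≥ G2 ✓ → eligible.

Supplemental Life Insurance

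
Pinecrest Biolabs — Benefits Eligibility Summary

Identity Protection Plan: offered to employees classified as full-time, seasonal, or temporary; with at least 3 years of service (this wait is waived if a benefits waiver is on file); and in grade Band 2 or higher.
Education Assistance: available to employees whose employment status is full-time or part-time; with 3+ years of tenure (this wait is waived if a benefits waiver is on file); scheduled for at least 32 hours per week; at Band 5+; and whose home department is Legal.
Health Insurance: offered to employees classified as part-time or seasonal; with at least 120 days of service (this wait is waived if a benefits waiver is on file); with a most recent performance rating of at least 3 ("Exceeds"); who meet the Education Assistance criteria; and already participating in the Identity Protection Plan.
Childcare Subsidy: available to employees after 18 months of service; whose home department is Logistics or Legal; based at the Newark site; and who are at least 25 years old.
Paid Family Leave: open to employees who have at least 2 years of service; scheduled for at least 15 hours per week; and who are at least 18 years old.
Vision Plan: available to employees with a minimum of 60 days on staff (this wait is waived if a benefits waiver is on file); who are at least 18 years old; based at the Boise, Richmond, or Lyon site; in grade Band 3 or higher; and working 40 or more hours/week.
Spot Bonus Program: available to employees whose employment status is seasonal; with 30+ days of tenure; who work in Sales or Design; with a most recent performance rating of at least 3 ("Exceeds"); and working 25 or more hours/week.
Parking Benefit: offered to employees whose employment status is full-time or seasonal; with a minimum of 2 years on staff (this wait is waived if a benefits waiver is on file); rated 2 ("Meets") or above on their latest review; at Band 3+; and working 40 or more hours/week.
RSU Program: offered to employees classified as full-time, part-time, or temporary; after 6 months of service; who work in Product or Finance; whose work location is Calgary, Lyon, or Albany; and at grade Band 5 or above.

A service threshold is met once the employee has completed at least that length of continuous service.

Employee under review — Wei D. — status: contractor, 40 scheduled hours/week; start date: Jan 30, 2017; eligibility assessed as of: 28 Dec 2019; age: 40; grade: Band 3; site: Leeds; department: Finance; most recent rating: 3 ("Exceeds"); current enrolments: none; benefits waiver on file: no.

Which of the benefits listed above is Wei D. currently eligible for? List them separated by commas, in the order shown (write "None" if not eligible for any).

Service from Jan 30, 2017 to 28 Dec 2019: 1062 days.
Identity Protection Plan — status contractor ✗ (requires full-time, seasonal, or temporary) → not eligible.
Education Assistance — status contractor ✗ (requires full-time or part-time) → not eligible.
Health Insurance — status contractor ✗ (requires part-time or seasonal) → not eligible.
Childcare Subsidy — service 1062 days ≥ 18 months (≈540 days) ✓; dept Finance ✗ → not eligible.
Paid Family Leave — service 1062 days ≥ 2 years (≈730 days) ✓; 40 hrs/wk ≥ 15 ✓; age 40 ≥ 18 ✓ → eligible.
Vision Plan — no waiver, service 1062 days ≥ 60 days ✓; age 40 ≥ 18 ✓; site Leeds ✗ (not Boise, Richmond, or Lyon) → not eligible.
Spot Bonus Program — status contractor ✗ (requires seasonal) → not eligible.
Parking Benefit — status contractor ✗ (requires full-time or seasonal) → not eligible.
RSU Program — status contractor ✗ (requires full-time, part-time, or temporary) → not eligible.

Paid Family Leave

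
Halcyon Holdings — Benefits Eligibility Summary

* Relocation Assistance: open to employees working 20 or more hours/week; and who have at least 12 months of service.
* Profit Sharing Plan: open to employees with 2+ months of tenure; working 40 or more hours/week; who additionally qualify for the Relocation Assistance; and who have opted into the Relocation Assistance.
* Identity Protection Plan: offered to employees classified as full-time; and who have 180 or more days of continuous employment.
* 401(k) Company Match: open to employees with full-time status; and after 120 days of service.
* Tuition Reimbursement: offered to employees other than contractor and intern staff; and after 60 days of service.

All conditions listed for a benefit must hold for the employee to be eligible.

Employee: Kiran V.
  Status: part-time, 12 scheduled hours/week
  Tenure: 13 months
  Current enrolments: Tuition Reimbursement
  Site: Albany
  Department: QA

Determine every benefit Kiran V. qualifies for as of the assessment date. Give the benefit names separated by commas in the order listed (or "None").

Tuition Reimbursement

Relocation Assistance — 12 hrs/wk < 20 ✗ → not eligible.
Profit Sharing Plan — service 13 months ≥ 2 months ✓; 12 hrs/wk < 40 ✗ → not eligible.
Identity Protection Plan — status part-time ✗ (requires full-time) → not eligible.
401(k) Company Match — status part-time ✗ (requires full-time) → not eligible.
Tuition Reimbursement — status part-time ✓ (not excluded); service 13 months ≥ 60 days ✓ → eligible.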